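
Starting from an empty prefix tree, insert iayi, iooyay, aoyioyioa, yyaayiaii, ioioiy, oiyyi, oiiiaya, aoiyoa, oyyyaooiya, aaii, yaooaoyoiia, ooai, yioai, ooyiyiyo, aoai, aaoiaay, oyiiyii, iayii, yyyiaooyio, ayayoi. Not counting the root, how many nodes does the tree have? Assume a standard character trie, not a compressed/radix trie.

106

Trace insertions, counting only characters that open a new branch:
  "iayi" → 4 new (i, a, y, i)
  "iooyay" → prefix "i" already present; 5 new (o, o, y, a, y)
  "aoyioyioa" → 9 new (a, o, y, i, o, y, i, o, a)
  "yyaayiaii" → 9 new (y, y, a, a, y, i, a, i, i)
  "ioioiy" → prefix "io" already present; 4 new (i, o, i, y)
  "oiyyi" → 5 new (o, i, y, y, i)
  "oiiiaya" → prefix "oi" already present; 5 new (i, i, a, y, a)
  "aoiyoa" → prefix "ao" already present; 4 new (i, y, o, a)
  "oyyyaooiya" → prefix "o" already present; 9 new (y, y, y, a, o, o, i, y, a)
  "aaii" → prefix "a" already present; 3 new (a, i, i)
  "yaooaoyoiia" → prefix "y" already present; 10 new (a, o, o, a, o, y, o, i, i, a)
  "ooai" → prefix "o" already present; 3 new (o, a, i)
  "yioai" → prefix "y" already present; 4 new (i, o, a, i)
  "ooyiyiyo" → prefix "oo" already present; 6 new (y, i, y, i, y, o)
  "aoai" → prefix "ao" already present; 2 new (a, i)
  "aaoiaay" → prefix "aa" already present; 5 new (o, i, a, a, y)
  "oyiiyii" → prefix "oy" already present; 5 new (i, i, y, i, i)
  "iayii" → prefix "iayi" already present; 1 new (i)
  "yyyiaooyio" → prefix "yy" already present; 8 new (y, i, a, o, o, y, i, o)
  "ayayoi" → prefix "a" already present; 5 new (y, a, y, o, i)
Total nodes = 4 + 5 + 9 + 9 + 4 + 5 + 5 + 4 + 9 + 3 + 10 + 3 + 4 + 6 + 2 + 5 + 5 + 1 + 8 + 5 = 106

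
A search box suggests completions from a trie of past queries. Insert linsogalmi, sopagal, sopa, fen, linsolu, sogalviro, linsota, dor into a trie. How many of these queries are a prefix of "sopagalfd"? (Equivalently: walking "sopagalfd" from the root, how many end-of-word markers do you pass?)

2

Check each prefix of "sopagalfd" against the stored set — each match is an end-marker on the path.
Prefixes of the query that are stored words: "sopa", "sopagal"
Count: 2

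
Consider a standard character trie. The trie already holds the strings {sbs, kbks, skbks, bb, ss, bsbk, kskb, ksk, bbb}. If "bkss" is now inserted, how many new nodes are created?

3

Walking "bkss" from the root, the first 1 characters ("b") follow existing edges; "k" is the first miss.
Each of the 3 remaining characters creates one node.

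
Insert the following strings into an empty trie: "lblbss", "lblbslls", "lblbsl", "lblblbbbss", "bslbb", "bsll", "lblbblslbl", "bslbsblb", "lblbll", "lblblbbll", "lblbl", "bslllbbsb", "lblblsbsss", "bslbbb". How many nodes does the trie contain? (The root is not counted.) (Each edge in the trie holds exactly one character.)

45

Count nodes per top-level branch (shared prefixes stored once):
  'b'-branch (bslbb, bslbbb, bslbsblb, bsll, bslllbbsb): 16 nodes
  'l'-branch (lblbblslbl, lblbl, lblblbbbss, lblblbbll, lblbll, lblblsbsss, lblbsl, lblbslls, lblbss): 29 nodes
Sum: 45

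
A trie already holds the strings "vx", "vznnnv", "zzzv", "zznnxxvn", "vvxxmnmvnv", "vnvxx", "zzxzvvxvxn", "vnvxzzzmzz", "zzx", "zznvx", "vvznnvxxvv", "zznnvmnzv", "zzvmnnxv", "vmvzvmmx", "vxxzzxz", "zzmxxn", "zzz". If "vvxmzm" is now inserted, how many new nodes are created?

Walking "vvxmzm" from the root, the first 3 characters ("vvx") follow existing edges; "m" is the first miss.
So 6 − 3 = 3 new nodes.

3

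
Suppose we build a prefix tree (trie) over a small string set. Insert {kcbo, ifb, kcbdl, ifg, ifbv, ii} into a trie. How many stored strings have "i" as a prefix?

Traverse to the node for "i", then collect every word in that subtree.
Words under "i": ifb, ifbv, ifg, ii
Count: 4

4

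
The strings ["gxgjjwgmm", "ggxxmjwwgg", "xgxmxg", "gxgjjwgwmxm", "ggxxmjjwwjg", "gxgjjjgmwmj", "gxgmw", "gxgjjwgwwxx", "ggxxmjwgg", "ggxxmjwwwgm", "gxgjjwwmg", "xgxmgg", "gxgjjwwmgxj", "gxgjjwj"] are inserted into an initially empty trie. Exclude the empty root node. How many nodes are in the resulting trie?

Trace insertions, counting only characters that open a new branch:
  "gxgjjwgmm" → 9 new (g, x, g, j, j, w, g, m, m)
  "ggxxmjwwgg" → prefix "g" already present; 9 new (g, x, x, m, j, w, w, g, g)
  "xgxmxg" → 6 new (x, g, x, m, x, g)
  "gxgjjwgwmxm" → prefix "gxgjjwg" already present; 4 new (w, m, x, m)
  "ggxxmjjwwjg" → prefix "ggxxmj" already present; 5 new (j, w, w, j, g)
  "gxgjjjgmwmj" → prefix "gxgjj" already present; 6 new (j, g, m, w, m, j)
  "gxgmw" → prefix "gxg" already present; 2 new (m, w)
  "gxgjjwgwwxx" → prefix "gxgjjwgw" already present; 3 new (w, x, x)
  "ggxxmjwgg" → prefix "ggxxmjw" already present; 2 new (g, g)
  "ggxxmjwwwgm" → prefix "ggxxmjww" already present; 3 new (w, g, m)
  "gxgjjwwmg" → prefix "gxgjjw" already present; 3 new (w, m, g)
  "xgxmgg" → prefix "xgxm" already present; 2 new (g, g)
  "gxgjjwwmgxj" → prefix "gxgjjwwmg" already present; 2 new (x, j)
  "gxgjjwj" → prefix "gxgjjw" already present; 1 new (j)
Total nodes = 9 + 9 + 6 + 4 + 5 + 6 + 2 + 3 + 2 + 3 + 3 + 2 + 2 + 1 = 57

57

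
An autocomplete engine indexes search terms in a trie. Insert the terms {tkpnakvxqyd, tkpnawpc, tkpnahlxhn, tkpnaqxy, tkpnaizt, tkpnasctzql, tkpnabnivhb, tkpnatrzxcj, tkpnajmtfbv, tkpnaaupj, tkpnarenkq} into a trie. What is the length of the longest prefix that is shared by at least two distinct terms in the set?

5

Look for the deepest trie node that still has at least two words in its subtree.
e.g. "tkpnaaupj" and "tkpnabnivhb" share the prefix "tkpna" of length 5; no pair shares a longer one.
Longest shared-prefix length: 5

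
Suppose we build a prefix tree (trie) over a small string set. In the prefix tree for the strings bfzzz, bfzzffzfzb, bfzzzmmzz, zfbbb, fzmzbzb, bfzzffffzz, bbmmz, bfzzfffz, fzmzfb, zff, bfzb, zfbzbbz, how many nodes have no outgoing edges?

11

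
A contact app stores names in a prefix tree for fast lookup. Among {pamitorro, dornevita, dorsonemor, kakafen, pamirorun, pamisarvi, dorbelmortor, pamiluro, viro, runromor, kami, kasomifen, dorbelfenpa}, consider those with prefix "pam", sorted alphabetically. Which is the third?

DFS of the "pam" subtree visits, in order: "pamiluro", "pamirorun", "pamisarvi", "pamitorro"
The 3rd is pamisarvi.

pamisarvi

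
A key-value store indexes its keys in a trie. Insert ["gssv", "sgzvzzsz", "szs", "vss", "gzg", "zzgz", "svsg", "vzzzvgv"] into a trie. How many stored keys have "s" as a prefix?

Traverse to the node for "s", then collect every word in that subtree.
Matches: "sgzvzzsz", "svsg", "szs"
Count: 3

3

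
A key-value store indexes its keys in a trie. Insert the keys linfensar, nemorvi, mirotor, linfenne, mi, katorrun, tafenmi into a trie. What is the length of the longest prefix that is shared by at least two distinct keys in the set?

6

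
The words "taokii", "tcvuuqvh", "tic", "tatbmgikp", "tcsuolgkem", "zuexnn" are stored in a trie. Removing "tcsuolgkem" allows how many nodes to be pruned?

8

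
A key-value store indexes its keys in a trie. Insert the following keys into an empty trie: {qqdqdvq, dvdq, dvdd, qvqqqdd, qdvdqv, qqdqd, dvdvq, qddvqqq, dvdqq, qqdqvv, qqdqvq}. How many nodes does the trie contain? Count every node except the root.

Count nodes per top-level branch (shared prefixes stored once):
  'd'-branch (dvdd, dvdq, dvdqq, dvdvq): 8 nodes
  'q'-branch (qddvqqq, qdvdqv, qqdqd, qqdqdvq, qqdqvq, qqdqvv, qvqqqdd): 26 nodes
Sum: 34

34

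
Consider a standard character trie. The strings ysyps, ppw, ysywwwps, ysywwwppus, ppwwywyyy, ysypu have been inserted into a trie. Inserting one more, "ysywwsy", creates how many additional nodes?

The longest prefix of "ysywwsy" already in the trie is "ysyww" (length 5).
New nodes needed: |"ysywwsy"| − 5 = 7 − 5 = 2.

2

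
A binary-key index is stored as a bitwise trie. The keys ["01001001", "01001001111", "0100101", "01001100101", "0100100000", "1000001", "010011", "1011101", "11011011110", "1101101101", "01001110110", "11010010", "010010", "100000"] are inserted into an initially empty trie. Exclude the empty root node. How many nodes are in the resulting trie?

For each word, the new-node count is its length minus the longest prefix already in the trie:
  "01001001" → 8 new (0, 1, 0, 0, 1, 0, 0, 1)
  "01001001111" → prefix "01001001" already present; 3 new (1, 1, 1)
  "0100101" → prefix "010010" already present; 1 new (1)
  "01001100101" → prefix "01001" already present; 6 new (1, 0, 0, 1, 0, 1)
  "0100100000" → prefix "0100100" already present; 3 new (0, 0, 0)
  "1000001" → 7 new (1, 0, 0, 0, 0, 0, 1)
  "010011" → prefix "010011" already present; 0 new (none)
  "1011101" → prefix "10" already present; 5 new (1, 1, 1, 0, 1)
  "11011011110" → prefix "1" already present; 10 new (1, 0, 1, 1, 0, 1, 1, 1, 1, 0)
  "1101101101" → prefix "11011011" already present; 2 new (0, 1)
  "01001110110" → prefix "010011" already present; 5 new (1, 0, 1, 1, 0)
  "11010010" → prefix "1101" already present; 4 new (0, 0, 1, 0)
  "010010" → prefix "010010" already present; 0 new (none)
  "100000" → prefix "100000" already present; 0 new (none)
Total nodes = 8 + 3 + 1 + 6 + 3 + 7 + 0 + 5 + 10 + 2 + 5 + 4 + 0 + 0 = 54

54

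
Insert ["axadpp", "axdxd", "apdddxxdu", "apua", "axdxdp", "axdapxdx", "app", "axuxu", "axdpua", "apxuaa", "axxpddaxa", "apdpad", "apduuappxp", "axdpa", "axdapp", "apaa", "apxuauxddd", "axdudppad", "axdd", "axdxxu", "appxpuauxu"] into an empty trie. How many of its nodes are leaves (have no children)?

A leaf is a node with no children — equivalently, the end of a word that is not a proper prefix of any other stored word.
Those words: "apaa", "apdddxxdu", "apdpad", "apduuappxp", "appxpuauxu", "apua", "apxuaa", "apxuauxddd", "axadpp", "axdapp", "axdapxdx", "axdd", "axdpa", "axdpua", "axdudppad", "axdxdp", "axdxxu", "axuxu", "axxpddaxa"
Leaf count: 19

19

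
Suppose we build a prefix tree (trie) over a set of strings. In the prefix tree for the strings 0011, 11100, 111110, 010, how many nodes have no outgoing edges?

4

A leaf is a node with no children — equivalently, the end of a word that is not a proper prefix of any other stored word.
Those words: "0011", "010", "11100", "111110"
Leaf count: 4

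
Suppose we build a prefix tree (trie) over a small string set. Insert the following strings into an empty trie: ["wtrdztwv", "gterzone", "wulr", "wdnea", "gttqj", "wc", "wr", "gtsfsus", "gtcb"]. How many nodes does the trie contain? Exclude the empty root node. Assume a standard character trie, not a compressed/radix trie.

35

Insert word by word; a character creates a node only if that edge doesn't already exist:
  "wtrdztwv" → 8 new (w, t, r, d, z, t, w, v)
  "gterzone" → 8 new (g, t, e, r, z, o, n, e)
  "wulr" → prefix "w" already present; 3 new (u, l, r)
  "wdnea" → prefix "w" already present; 4 new (d, n, e, a)
  "gttqj" → prefix "gt" already present; 3 new (t, q, j)
  "wc" → prefix "w" already present; 1 new (c)
  "wr" → prefix "w" already present; 1 new (r)
  "gtsfsus" → prefix "gt" already present; 5 new (s, f, s, u, s)
  "gtcb" → prefix "gt" already present; 2 new (c, b)
Total nodes = 8 + 8 + 3 + 4 + 3 + 1 + 1 + 5 + 2 = 35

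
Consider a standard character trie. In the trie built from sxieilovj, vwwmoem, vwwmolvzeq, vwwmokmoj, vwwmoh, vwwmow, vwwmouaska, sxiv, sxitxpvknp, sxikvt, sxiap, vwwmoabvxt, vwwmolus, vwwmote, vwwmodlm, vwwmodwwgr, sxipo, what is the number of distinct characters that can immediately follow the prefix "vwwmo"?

9

The children of the "vwwmo" node are the distinct next characters among strings starting with "vwwmo".
Distinct next characters after "vwwmo": a, d, e, h, k, l, t, u, w.
That node has 9 child edges.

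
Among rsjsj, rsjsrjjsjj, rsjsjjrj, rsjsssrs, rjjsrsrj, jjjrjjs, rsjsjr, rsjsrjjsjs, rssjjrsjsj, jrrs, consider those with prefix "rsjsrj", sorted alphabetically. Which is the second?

DFS of the "rsjsrj" subtree visits, in order: "rsjsrjjsjj", "rsjsrjjsjs"
The 2nd is rsjsrjjsjs.

rsjsrjjsjs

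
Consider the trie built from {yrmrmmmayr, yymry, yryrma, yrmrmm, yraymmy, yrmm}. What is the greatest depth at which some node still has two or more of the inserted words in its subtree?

The deepest shared node is where two words last agree before diverging.
e.g. "yrmrmm" and "yrmrmmmayr" share the prefix "yrmrmm" of length 6; no pair shares a longer one.
Longest shared-prefix length: 6

6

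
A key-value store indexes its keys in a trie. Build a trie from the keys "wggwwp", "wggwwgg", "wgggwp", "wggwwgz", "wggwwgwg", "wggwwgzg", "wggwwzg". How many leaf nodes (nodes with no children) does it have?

6

Leaves are exactly the stored words that no other stored word extends.
Those words: "wgggwp", "wggwwgg", "wggwwgwg", "wggwwgzg", "wggwwp", "wggwwzg"
Leaf count: 6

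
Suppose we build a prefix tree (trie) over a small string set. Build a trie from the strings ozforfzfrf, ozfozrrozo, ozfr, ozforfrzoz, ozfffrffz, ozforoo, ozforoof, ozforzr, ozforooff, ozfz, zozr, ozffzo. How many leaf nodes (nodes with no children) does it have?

Leaves are exactly the stored words that no other stored word extends.
Those words: "ozfffrffz", "ozffzo", "ozforfrzoz", "ozforfzfrf", "ozforooff", "ozforzr", "ozfozrrozo", "ozfr", "ozfz", "zozr"
Leaf count: 10

10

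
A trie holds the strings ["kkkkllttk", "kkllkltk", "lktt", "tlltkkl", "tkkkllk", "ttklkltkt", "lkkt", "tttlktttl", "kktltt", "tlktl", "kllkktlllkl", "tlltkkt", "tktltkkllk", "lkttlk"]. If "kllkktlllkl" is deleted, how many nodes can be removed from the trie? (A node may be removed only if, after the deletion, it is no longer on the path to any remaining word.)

Walk "kllkktlllkl" from the leaf back toward the root, removing each node that no remaining word uses.
The suffix "llkktlllkl" (10 nodes) is used only by "kllkktlllkl"; the node for "k" still has the child "k", so pruning stops there.
Nodes removed: 10

10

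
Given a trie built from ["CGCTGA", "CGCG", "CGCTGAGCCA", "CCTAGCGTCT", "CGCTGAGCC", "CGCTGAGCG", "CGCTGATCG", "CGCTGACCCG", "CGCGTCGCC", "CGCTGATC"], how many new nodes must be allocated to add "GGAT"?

No existing word starts with "G", so every character of "GGAT" needs a new node.
4 − 0 = 4 new nodes.

4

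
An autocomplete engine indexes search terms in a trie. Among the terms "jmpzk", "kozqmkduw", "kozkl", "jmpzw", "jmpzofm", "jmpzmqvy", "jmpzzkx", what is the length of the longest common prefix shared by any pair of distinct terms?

Equivalently: take the maximum, over all pairs, of their longest common prefix length.
e.g. "jmpzk" and "jmpzmqvy" share the prefix "jmpz" of length 4; no pair shares a longer one.
Longest shared-prefix length: 4

4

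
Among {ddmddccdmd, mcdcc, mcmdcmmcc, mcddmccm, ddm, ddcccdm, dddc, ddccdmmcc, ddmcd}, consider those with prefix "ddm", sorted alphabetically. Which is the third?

ddmddccdmd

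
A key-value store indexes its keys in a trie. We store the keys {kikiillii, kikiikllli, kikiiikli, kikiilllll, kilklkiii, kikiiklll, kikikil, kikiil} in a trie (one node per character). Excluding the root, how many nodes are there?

For each word, the new-node count is its length minus the longest prefix already in the trie:
  "kikiillii" → 9 new (k, i, k, i, i, l, l, i, i)
  "kikiikllli" → prefix "kikii" already present; 5 new (k, l, l, l, i)
  "kikiiikli" → prefix "kikii" already present; 4 new (i, k, l, i)
  "kikiilllll" → prefix "kikiill" already present; 3 new (l, l, l)
  "kilklkiii" → prefix "ki" already present; 7 new (l, k, l, k, i, i, i)
  "kikiiklll" → prefix "kikiiklll" already present; 0 new (none)
  "kikikil" → prefix "kiki" already present; 3 new (k, i, l)
  "kikiil" → prefix "kikiil" already present; 0 new (none)
Total nodes = 9 + 5 + 4 + 3 + 7 + 0 + 3 + 0 = 31

31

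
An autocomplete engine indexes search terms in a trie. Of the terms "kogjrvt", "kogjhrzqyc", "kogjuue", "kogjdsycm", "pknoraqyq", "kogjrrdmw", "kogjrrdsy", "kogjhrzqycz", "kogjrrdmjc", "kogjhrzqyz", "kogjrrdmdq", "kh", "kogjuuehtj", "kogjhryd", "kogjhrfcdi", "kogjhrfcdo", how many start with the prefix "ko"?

Filter for entries beginning with "ko":
Words under "ko": kogjdsycm, kogjhrfcdi, kogjhrfcdo, kogjhryd, kogjhrzqyc, kogjhrzqycz, kogjhrzqyz, kogjrrdmdq, kogjrrdmjc, kogjrrdmw, kogjrrdsy, kogjrvt, kogjuue, kogjuuehtj
Count: 14

14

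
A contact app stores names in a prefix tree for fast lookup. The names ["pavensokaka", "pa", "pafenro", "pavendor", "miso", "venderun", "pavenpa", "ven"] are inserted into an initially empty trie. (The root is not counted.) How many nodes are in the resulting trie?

33

For each word, the new-node count is its length minus the longest prefix already in the trie:
  "pavensokaka" → 11 new (p, a, v, e, n, s, o, k, a, k, a)
  "pa" → prefix "pa" already present; 0 new (none)
  "pafenro" → prefix "pa" already present; 5 new (f, e, n, r, o)
  "pavendor" → prefix "paven" already present; 3 new (d, o, r)
  "miso" → 4 new (m, i, s, o)
  "venderun" → 8 new (v, e, n, d, e, r, u, n)
  "pavenpa" → prefix "paven" already present; 2 new (p, a)
  "ven" → prefix "ven" already present; 0 new (none)
Total nodes = 11 + 0 + 5 + 3 + 4 + 8 + 2 + 0 = 33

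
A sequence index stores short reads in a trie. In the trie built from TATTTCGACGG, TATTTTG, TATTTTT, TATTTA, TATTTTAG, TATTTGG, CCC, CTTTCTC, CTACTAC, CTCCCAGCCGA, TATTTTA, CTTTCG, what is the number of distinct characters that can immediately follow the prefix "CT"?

3

Walk "CT" from the root, arriving at one node.
Characters that immediately follow "CT" among the stored strings: {A, C, T}.
That node has 3 child edges.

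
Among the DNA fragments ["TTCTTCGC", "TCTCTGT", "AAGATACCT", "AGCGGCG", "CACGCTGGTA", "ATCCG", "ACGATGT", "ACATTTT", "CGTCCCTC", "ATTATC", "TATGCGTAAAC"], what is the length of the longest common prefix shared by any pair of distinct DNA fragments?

The deepest shared node is where two words last agree before diverging.
"ACATTTT" and "ACGATGT" agree on "AC" (2 characters) before diverging; nothing deeper is shared.
Longest shared-prefix length: 2

2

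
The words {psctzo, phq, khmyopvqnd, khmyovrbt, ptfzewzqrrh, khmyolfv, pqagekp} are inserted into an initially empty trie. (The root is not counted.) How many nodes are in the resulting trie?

41

Count nodes per top-level branch (shared prefixes stored once):
  'k'-branch (khmyolfv, khmyopvqnd, khmyovrbt): 17 nodes
  'p'-branch (phq, pqagekp, psctzo, ptfzewzqrrh): 24 nodes
Sum: 41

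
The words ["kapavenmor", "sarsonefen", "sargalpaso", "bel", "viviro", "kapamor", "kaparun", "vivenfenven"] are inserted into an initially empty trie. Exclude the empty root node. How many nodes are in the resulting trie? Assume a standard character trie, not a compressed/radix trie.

50

Insert word by word; a character creates a node only if that edge doesn't already exist:
  "kapavenmor" → 10 new (k, a, p, a, v, e, n, m, o, r)
  "sarsonefen" → 10 new (s, a, r, s, o, n, e, f, e, n)
  "sargalpaso" → prefix "sar" already present; 7 new (g, a, l, p, a, s, o)
  "bel" → 3 new (b, e, l)
  "viviro" → 6 new (v, i, v, i, r, o)
  "kapamor" → prefix "kapa" already present; 3 new (m, o, r)
  "kaparun" → prefix "kapa" already present; 3 new (r, u, n)
  "vivenfenven" → prefix "viv" already present; 8 new (e, n, f, e, n, v, e, n)
Total nodes = 10 + 10 + 7 + 3 + 6 + 3 + 3 + 8 = 50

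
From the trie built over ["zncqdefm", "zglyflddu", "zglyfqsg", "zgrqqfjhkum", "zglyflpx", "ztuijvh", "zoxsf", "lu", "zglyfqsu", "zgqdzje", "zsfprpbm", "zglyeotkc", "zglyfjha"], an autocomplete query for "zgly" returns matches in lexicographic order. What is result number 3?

Filter for "zgly…" and sort: "zglyeotkc", "zglyfjha", "zglyflddu", "zglyflpx", "zglyfqsg", "zglyfqsu"
Position 3: zglyflddu

zglyflddu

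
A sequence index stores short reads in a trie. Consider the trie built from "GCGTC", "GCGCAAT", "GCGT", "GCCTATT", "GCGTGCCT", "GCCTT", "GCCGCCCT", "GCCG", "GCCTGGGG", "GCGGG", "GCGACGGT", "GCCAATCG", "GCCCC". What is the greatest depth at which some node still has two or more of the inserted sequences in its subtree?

4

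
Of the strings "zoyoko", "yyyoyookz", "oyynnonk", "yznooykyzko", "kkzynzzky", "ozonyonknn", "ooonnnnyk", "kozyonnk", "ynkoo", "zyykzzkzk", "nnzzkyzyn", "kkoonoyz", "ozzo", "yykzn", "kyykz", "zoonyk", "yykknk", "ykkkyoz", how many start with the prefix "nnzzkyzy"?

Traverse to the node for "nnzzkyzy", then collect every word in that subtree.
Words under "nnzzkyzy": nnzzkyzyn
Count: 1

1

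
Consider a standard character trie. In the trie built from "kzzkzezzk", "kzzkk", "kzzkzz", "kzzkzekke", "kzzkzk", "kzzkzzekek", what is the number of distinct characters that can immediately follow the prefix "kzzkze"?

2

Walk "kzzkze" from the root, arriving at one node.
Distinct next characters after "kzzkze": k, z.
That node has 2 child edges.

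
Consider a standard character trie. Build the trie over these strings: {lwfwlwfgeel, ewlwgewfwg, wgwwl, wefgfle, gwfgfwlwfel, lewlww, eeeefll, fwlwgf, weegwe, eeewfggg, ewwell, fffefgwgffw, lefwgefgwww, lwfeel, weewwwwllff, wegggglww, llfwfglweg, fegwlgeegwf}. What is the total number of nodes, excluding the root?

For each word, the new-node count is its length minus the longest prefix already in the trie:
  "lwfwlwfgeel" → 11 new (l, w, f, w, l, w, f, g, e, e, l)
  "ewlwgewfwg" → 10 new (e, w, l, w, g, e, w, f, w, g)
  "wgwwl" → 5 new (w, g, w, w, l)
  "wefgfle" → prefix "w" already present; 6 new (e, f, g, f, l, e)
  "gwfgfwlwfel" → 11 new (g, w, f, g, f, w, l, w, f, e, l)
  "lewlww" → prefix "l" already present; 5 new (e, w, l, w, w)
  "eeeefll" → prefix "e" already present; 6 new (e, e, e, f, l, l)
  "fwlwgf" → 6 new (f, w, l, w, g, f)
  "weegwe" → prefix "we" already present; 4 new (e, g, w, e)
  "eeewfggg" → prefix "eee" already present; 5 new (w, f, g, g, g)
  "ewwell" → prefix "ew" already present; 4 new (w, e, l, l)
  "fffefgwgffw" → prefix "f" already present; 10 new (f, f, e, f, g, w, g, f, f, w)
  "lefwgefgwww" → prefix "le" already present; 9 new (f, w, g, e, f, g, w, w, w)
  "lwfeel" → prefix "lwf" already present; 3 new (e, e, l)
  "weewwwwllff" → prefix "wee" already present; 8 new (w, w, w, w, l, l, f, f)
  "wegggglww" → prefix "we" already present; 7 new (g, g, g, g, l, w, w)
  "llfwfglweg" → prefix "l" already present; 9 new (l, f, w, f, g, l, w, e, g)
  "fegwlgeegwf" → prefix "f" already present; 10 new (e, g, w, l, g, e, e, g, w, f)
Total nodes = 11 + 10 + 5 + 6 + 11 + 5 + 6 + 6 + 4 + 5 + 4 + 10 + 9 + 3 + 8 + 7 + 9 + 10 = 129

129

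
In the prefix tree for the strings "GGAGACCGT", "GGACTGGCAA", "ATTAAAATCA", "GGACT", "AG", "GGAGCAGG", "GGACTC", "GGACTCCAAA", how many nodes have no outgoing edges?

6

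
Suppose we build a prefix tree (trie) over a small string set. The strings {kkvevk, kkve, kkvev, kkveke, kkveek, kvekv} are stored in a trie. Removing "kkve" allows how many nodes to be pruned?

A node on "kkve"'s path can go only if nothing else ends at it or branches off below it.
Every node on "kkve" is still needed (e.g. by "kkvevk"), so nothing is freed.
Nodes removed: 0

0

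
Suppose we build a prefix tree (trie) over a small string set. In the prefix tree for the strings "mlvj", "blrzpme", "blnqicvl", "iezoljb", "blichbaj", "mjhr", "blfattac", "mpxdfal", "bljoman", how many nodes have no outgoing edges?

9

Leaves are exactly the stored words that no other stored word extends.
Those words: "blfattac", "blichbaj", "bljoman", "blnqicvl", "blrzpme", "iezoljb", "mjhr", "mlvj", "mpxdfal"
Leaf count: 9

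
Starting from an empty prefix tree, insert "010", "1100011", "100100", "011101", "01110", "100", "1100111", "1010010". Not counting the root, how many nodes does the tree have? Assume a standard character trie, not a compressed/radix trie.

27

Trace insertions, counting only characters that open a new branch:
  "010" → 3 new (0, 1, 0)
  "1100011" → 7 new (1, 1, 0, 0, 0, 1, 1)
  "100100" → prefix "1" already present; 5 new (0, 0, 1, 0, 0)
  "011101" → prefix "01" already present; 4 new (1, 1, 0, 1)
  "01110" → prefix "01110" already present; 0 new (none)
  "100" → prefix "100" already present; 0 new (none)
  "1100111" → prefix "1100" already present; 3 new (1, 1, 1)
  "1010010" → prefix "10" already present; 5 new (1, 0, 0, 1, 0)
Total nodes = 3 + 7 + 5 + 4 + 0 + 0 + 3 + 5 = 27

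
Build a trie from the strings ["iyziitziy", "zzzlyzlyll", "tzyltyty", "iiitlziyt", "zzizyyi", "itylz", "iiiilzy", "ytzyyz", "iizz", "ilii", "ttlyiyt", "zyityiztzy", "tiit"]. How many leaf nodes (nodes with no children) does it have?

13

Leaves are exactly the stored words that no other stored word extends.
Those words: "iiiilzy", "iiitlziyt", "iizz", "ilii", "itylz", "iyziitziy", "tiit", "ttlyiyt", "tzyltyty", "ytzyyz", "zyityiztzy", "zzizyyi", "zzzlyzlyll"
Leaf count: 13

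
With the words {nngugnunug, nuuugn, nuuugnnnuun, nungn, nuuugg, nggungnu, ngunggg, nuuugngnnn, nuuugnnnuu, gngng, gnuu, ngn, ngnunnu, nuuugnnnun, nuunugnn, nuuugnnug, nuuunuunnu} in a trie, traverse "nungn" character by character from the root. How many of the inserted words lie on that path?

1

Walk "nungn" from the root; an end-of-word marker is hit whenever a stored word is a prefix of "nungn".
Prefixes of the query that are stored words: "nungn"
Count: 1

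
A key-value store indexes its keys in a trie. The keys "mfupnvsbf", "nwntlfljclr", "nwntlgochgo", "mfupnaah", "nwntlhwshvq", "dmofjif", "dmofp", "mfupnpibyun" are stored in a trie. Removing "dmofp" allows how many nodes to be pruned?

After clearing the end-marker at "dmofp", prune upward until reaching a node still needed by another word.
The suffix "p" (1 node) is used only by "dmofp"; the node for "dmof" still has the child "j", so pruning stops there.
Nodes removed: 1

1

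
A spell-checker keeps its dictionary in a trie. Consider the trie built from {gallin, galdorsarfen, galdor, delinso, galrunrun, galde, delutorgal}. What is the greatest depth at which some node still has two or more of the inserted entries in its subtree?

6

Equivalently: take the maximum, over all pairs, of their longest common prefix length.
"galdor" and "galdorsarfen" agree on "galdor" (6 characters) before diverging; nothing deeper is shared.
Longest shared-prefix length: 6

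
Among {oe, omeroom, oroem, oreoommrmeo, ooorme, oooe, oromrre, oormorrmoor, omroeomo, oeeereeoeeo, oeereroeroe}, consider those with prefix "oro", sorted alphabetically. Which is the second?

Filter for "oro…" and sort: "oroem", "oromrre"
Position 2: oromrre

oromrre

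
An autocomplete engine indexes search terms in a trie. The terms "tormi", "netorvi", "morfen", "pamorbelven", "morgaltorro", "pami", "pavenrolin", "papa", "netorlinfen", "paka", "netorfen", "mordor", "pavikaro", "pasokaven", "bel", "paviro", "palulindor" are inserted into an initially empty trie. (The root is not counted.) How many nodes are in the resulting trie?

Trace insertions, counting only characters that open a new branch:
  "tormi" → 5 new (t, o, r, m, i)
  "netorvi" → 7 new (n, e, t, o, r, v, i)
  "morfen" → 6 new (m, o, r, f, e, n)
  "pamorbelven" → 11 new (p, a, m, o, r, b, e, l, v, e, n)
  "morgaltorro" → prefix "mor" already present; 8 new (g, a, l, t, o, r, r, o)
  "pami" → prefix "pam" already present; 1 new (i)
  "pavenrolin" → prefix "pa" already present; 8 new (v, e, n, r, o, l, i, n)
  "papa" → prefix "pa" already present; 2 new (p, a)
  "netorlinfen" → prefix "netor" already present; 6 new (l, i, n, f, e, n)
  "paka" → prefix "pa" already present; 2 new (k, a)
  "netorfen" → prefix "netor" already present; 3 new (f, e, n)
  "mordor" → prefix "mor" already present; 3 new (d, o, r)
  "pavikaro" → prefix "pav" already present; 5 new (i, k, a, r, o)
  "pasokaven" → prefix "pa" already present; 7 new (s, o, k, a, v, e, n)
  "bel" → 3 new (b, e, l)
  "paviro" → prefix "pavi" already present; 2 new (r, o)
  "palulindor" → prefix "pa" already present; 8 new (l, u, l, i, n, d, o, r)
Total nodes = 5 + 7 + 6 + 11 + 8 + 1 + 8 + 2 + 6 + 2 + 3 + 3 + 5 + 7 + 3 + 2 + 8 = 87

87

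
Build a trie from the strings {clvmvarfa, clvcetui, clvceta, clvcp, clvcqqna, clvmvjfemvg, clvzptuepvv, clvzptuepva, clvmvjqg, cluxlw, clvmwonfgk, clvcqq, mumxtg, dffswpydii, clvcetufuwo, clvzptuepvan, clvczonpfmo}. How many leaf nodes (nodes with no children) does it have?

15

Leaves are exactly the stored words that no other stored word extends.
Those words: "cluxlw", "clvceta", "clvcetufuwo", "clvcetui", "clvcp", "clvcqqna", "clvczonpfmo", "clvmvarfa", "clvmvjfemvg", "clvmvjqg", "clvmwonfgk", "clvzptuepvan", "clvzptuepvv", "dffswpydii", "mumxtg"
Leaf count: 15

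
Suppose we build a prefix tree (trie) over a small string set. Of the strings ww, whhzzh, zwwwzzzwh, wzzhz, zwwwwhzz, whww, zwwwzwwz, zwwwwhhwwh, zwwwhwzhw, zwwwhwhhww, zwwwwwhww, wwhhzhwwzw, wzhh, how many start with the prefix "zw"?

Walk to "zw"; the words in its subtree are exactly those with that prefix.
Matches: "zwwwhwhhww", "zwwwhwzhw", "zwwwwhhwwh", "zwwwwhzz", "zwwwwwhww", "zwwwzwwz", "zwwwzzzwh"
Count: 7

7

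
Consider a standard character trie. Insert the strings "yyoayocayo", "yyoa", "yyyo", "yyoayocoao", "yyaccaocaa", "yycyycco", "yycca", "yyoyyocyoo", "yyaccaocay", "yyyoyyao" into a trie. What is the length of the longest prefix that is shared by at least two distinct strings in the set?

9

Equivalently: take the maximum, over all pairs, of their longest common prefix length.
e.g. "yyaccaocaa" and "yyaccaocay" share the prefix "yyaccaoca" of length 9; no pair shares a longer one.
Longest shared-prefix length: 9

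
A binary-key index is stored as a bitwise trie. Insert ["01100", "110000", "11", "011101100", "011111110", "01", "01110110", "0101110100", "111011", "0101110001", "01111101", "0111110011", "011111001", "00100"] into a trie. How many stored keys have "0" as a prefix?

11

Walk to "0"; the words in its subtree are exactly those with that prefix.
Matches: "00100", "01", "0101110001", "0101110100", "01100", "01110110", "011101100", "011111001", "0111110011", "01111101", "011111110"
Count: 11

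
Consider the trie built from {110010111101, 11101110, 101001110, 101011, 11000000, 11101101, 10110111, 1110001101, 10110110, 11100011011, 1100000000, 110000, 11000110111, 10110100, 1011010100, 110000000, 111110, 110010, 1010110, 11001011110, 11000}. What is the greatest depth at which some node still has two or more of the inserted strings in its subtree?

11

Equivalently: take the maximum, over all pairs, of their longest common prefix length.
"11001011110" and "110010111101" agree on "11001011110" (11 characters) before diverging; nothing deeper is shared.
Longest shared-prefix length: 11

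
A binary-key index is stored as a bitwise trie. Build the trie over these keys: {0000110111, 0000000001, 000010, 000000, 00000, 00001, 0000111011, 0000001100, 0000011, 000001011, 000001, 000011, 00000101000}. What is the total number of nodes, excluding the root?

33

For each word, the new-node count is its length minus the longest prefix already in the trie:
  "0000110111" → 10 new (0, 0, 0, 0, 1, 1, 0, 1, 1, 1)
  "0000000001" → prefix "0000" already present; 6 new (0, 0, 0, 0, 0, 1)
  "000010" → prefix "00001" already present; 1 new (0)
  "000000" → prefix "000000" already present; 0 new (none)
  "00000" → prefix "00000" already present; 0 new (none)
  "00001" → prefix "00001" already present; 0 new (none)
  "0000111011" → prefix "000011" already present; 4 new (1, 0, 1, 1)
  "0000001100" → prefix "000000" already present; 4 new (1, 1, 0, 0)
  "0000011" → prefix "00000" already present; 2 new (1, 1)
  "000001011" → prefix "000001" already present; 3 new (0, 1, 1)
  "000001" → prefix "000001" already present; 0 new (none)
  "000011" → prefix "000011" already present; 0 new (none)
  "00000101000" → prefix "00000101" already present; 3 new (0, 0, 0)
Total nodes = 10 + 6 + 1 + 0 + 0 + 0 + 4 + 4 + 2 + 3 + 0 + 0 + 3 = 33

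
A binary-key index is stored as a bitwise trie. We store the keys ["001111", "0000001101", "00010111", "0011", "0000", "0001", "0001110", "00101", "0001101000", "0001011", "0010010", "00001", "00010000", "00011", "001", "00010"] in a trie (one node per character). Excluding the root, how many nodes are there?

Insert word by word; a character creates a node only if that edge doesn't already exist:
  "001111" → 6 new (0, 0, 1, 1, 1, 1)
  "0000001101" → prefix "00" already present; 8 new (0, 0, 0, 0, 1, 1, 0, 1)
  "00010111" → prefix "000" already present; 5 new (1, 0, 1, 1, 1)
  "0011" → prefix "0011" already present; 0 new (none)
  "0000" → prefix "0000" already present; 0 new (none)
  "0001" → prefix "0001" already present; 0 new (none)
  "0001110" → prefix "0001" already present; 3 new (1, 1, 0)
  "00101" → prefix "001" already present; 2 new (0, 1)
  "0001101000" → prefix "00011" already present; 5 new (0, 1, 0, 0, 0)
  "0001011" → prefix "0001011" already present; 0 new (none)
  "0010010" → prefix "0010" already present; 3 new (0, 1, 0)
  "00001" → prefix "0000" already present; 1 new (1)
  "00010000" → prefix "00010" already present; 3 new (0, 0, 0)
  "00011" → prefix "00011" already present; 0 new (none)
  "001" → prefix "001" already present; 0 new (none)
  "00010" → prefix "00010" already present; 0 new (none)
Total nodes = 6 + 8 + 5 + 0 + 0 + 0 + 3 + 2 + 5 + 0 + 3 + 1 + 3 + 0 + 0 + 0 = 36

36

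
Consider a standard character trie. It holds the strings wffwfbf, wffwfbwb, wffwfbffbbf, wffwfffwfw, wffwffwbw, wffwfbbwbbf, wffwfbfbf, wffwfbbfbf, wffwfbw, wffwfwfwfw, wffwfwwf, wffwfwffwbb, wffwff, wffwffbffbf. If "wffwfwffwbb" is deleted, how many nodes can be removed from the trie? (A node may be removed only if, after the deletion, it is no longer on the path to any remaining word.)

4

A node on "wffwfwffwbb"'s path can go only if nothing else ends at it or branches off below it.
The suffix "fwbb" (4 nodes) is used only by "wffwfwffwbb"; the node for "wffwfwf" still has the child "w", so pruning stops there.
Nodes removed: 4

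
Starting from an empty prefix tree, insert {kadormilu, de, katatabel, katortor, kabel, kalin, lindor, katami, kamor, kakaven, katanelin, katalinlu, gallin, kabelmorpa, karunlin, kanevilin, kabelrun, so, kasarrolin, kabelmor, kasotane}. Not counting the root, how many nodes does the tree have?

97

Trace insertions, counting only characters that open a new branch:
  "kadormilu" → 9 new (k, a, d, o, r, m, i, l, u)
  "de" → 2 new (d, e)
  "katatabel" → prefix "ka" already present; 7 new (t, a, t, a, b, e, l)
  "katortor" → prefix "kat" already present; 5 new (o, r, t, o, r)
  "kabel" → prefix "ka" already present; 3 new (b, e, l)
  "kalin" → prefix "ka" already present; 3 new (l, i, n)
  "lindor" → 6 new (l, i, n, d, o, r)
  "katami" → prefix "kata" already present; 2 new (m, i)
  "kamor" → prefix "ka" already present; 3 new (m, o, r)
  "kakaven" → prefix "ka" already present; 5 new (k, a, v, e, n)
  "katanelin" → prefix "kata" already present; 5 new (n, e, l, i, n)
  "katalinlu" → prefix "kata" already present; 5 new (l, i, n, l, u)
  "gallin" → 6 new (g, a, l, l, i, n)
  "kabelmorpa" → prefix "kabel" already present; 5 new (m, o, r, p, a)
  "karunlin" → prefix "ka" already present; 6 new (r, u, n, l, i, n)
  "kanevilin" → prefix "ka" already present; 7 new (n, e, v, i, l, i, n)
  "kabelrun" → prefix "kabel" already present; 3 new (r, u, n)
  "so" → 2 new (s, o)
  "kasarrolin" → prefix "ka" already present; 8 new (s, a, r, r, o, l, i, n)
  "kabelmor" → prefix "kabelmor" already present; 0 new (none)
  "kasotane" → prefix "kas" already present; 5 new (o, t, a, n, e)
Total nodes = 9 + 2 + 7 + 5 + 3 + 3 + 6 + 2 + 3 + 5 + 5 + 5 + 6 + 5 + 6 + 7 + 3 + 2 + 8 + 0 + 5 = 97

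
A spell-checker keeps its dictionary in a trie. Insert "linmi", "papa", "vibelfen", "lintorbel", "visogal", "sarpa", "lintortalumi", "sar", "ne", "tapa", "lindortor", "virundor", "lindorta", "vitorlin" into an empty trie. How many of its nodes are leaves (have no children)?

13

A leaf is a node with no children — equivalently, the end of a word that is not a proper prefix of any other stored word.
Those words: "lindorta", "lindortor", "linmi", "lintorbel", "lintortalumi", "ne", "papa", "sarpa", "tapa", "vibelfen", "virundor", "visogal", "vitorlin"
Leaf count: 13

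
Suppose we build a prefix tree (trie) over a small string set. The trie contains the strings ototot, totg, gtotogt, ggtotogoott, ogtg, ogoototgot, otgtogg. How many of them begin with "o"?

4

Walk to "o"; the words in its subtree are exactly those with that prefix.
Words under "o": ogoototgot, ogtg, otgtogg, ototot
Count: 4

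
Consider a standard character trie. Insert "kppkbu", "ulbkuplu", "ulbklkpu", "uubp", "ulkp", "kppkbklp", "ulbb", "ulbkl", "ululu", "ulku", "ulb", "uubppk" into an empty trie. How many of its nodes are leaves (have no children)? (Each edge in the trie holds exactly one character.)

9

A leaf is a node with no children — equivalently, the end of a word that is not a proper prefix of any other stored word.
Those words: "kppkbklp", "kppkbu", "ulbb", "ulbklkpu", "ulbkuplu", "ulkp", "ulku", "ululu", "uubppk"
Leaf count: 9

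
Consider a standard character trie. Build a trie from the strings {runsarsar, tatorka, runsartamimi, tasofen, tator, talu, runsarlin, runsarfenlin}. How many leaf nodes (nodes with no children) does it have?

Leaves are exactly the stored words that no other stored word extends.
Those words: "runsarfenlin", "runsarlin", "runsarsar", "runsartamimi", "talu", "tasofen", "tatorka"
Leaf count: 7

7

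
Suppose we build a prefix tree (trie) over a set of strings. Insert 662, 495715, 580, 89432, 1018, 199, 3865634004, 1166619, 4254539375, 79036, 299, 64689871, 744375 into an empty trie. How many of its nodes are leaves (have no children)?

13

A leaf is a node with no children — equivalently, the end of a word that is not a proper prefix of any other stored word.
Those words: "1018", "1166619", "199", "299", "3865634004", "4254539375", "495715", "580", "64689871", "662", "744375", "79036", "89432"
Leaf count: 13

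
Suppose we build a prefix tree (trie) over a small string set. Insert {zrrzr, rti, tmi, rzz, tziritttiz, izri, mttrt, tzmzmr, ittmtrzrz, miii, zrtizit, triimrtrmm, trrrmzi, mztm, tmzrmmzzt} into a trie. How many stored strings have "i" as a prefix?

Traverse to the node for "i", then collect every word in that subtree.
Matches: "ittmtrzrz", "izri"
Count: 2

2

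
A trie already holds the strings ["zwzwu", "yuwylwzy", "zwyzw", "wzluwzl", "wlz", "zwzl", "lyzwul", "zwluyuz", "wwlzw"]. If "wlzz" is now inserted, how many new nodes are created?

Walking "wlzz" from the root, the first 3 characters ("wlz") follow existing edges; "z" is the first miss.
New nodes needed: |"wlzz"| − 3 = 4 − 3 = 1.

1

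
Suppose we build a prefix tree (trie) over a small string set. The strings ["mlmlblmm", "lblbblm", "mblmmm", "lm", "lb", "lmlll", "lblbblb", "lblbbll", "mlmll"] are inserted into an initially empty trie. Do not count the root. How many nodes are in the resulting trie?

27

For each word, the new-node count is its length minus the longest prefix already in the trie:
  "mlmlblmm" → 8 new (m, l, m, l, b, l, m, m)
  "lblbblm" → 7 new (l, b, l, b, b, l, m)
  "mblmmm" → prefix "m" already present; 5 new (b, l, m, m, m)
  "lm" → prefix "l" already present; 1 new (m)
  "lb" → prefix "lb" already present; 0 new (none)
  "lmlll" → prefix "lm" already present; 3 new (l, l, l)
  "lblbblb" → prefix "lblbbl" already present; 1 new (b)
  "lblbbll" → prefix "lblbbl" already present; 1 new (l)
  "mlmll" → prefix "mlml" already present; 1 new (l)
Total nodes = 8 + 7 + 5 + 1 + 0 + 3 + 1 + 1 + 1 = 27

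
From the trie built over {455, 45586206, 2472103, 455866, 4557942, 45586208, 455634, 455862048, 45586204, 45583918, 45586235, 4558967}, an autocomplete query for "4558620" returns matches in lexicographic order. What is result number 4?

45586208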